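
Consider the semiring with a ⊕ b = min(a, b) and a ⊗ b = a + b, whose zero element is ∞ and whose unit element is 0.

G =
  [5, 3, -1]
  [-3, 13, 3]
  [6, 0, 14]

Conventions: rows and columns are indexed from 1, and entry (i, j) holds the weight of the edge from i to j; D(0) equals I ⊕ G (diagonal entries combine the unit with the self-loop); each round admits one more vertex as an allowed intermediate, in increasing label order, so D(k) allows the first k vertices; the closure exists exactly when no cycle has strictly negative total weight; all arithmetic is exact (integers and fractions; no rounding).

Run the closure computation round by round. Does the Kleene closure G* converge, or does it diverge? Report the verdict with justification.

D(0):
  [0, 3, -1]
  [-3, 0, 3]
  [6, 0, 0]
D(1):
  [0, 3, -1]
  [-3, 0, -4]
  [6, 0, 0]
Detection: at round 2, diagonal entry (3, 3) turns strictly negative.
Key observation: the cycle 3->2->1->3 has total weight 0 + (-3) + (-1), which is strictly negative.
Answer: DIVERGES — negative cycle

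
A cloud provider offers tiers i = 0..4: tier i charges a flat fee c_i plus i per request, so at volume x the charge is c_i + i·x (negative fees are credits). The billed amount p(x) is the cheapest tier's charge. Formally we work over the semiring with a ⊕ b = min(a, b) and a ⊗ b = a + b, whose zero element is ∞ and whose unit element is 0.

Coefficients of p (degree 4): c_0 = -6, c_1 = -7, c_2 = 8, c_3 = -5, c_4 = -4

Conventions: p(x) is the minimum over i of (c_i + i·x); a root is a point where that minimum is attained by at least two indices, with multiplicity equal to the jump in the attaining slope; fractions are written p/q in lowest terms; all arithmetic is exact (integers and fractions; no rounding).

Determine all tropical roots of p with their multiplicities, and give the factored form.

hull edge (i=0, c=-6) to (i=1, c=-7): slope -1, span 1
hull edge (i=1, c=-7) to (i=4, c=-4): slope 1, span 3
Factored form: p(x) = -4 ⊗ (x ⊕ (-1)) ⊗ (x ⊕ (-1)) ⊗ (x ⊕ (-1)) ⊗ (x ⊕ 1)
Answer: roots = -1 (mult 3), 1 (mult 1)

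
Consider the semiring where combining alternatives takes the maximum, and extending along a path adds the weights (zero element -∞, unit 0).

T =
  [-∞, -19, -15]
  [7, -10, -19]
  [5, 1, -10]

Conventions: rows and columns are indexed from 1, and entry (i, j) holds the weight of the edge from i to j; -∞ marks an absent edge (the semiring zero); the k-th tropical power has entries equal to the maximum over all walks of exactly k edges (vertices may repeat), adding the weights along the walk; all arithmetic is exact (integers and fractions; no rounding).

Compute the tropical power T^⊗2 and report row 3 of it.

T^⊗2:
  [-10, -14, -25]
  [-3, -12, -8]
  [8, -9, -10]
Answer: row 3 of T^⊗2 = [8, -9, -10]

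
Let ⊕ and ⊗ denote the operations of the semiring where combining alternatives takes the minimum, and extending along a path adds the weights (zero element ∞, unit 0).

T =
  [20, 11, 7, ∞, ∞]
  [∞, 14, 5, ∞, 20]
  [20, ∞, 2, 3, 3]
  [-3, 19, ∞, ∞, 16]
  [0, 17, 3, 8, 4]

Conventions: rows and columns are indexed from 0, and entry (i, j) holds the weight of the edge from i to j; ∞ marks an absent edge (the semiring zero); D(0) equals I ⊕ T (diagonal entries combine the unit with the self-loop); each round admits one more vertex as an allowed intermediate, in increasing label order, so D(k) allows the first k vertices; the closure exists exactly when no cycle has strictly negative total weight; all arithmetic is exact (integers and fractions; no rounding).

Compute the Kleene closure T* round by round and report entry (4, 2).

D(0):
  [0, 11, 7, ∞, ∞]
  [∞, 0, 5, ∞, 20]
  [20, ∞, 0, 3, 3]
  [-3, 19, ∞, 0, 16]
  [0, 17, 3, 8, 0]
D(1):
  [0, 11, 7, ∞, ∞]
  [∞, 0, 5, ∞, 20]
  [20, 31, 0, 3, 3]
  [-3, 8, 4, 0, 16]
  [0, 11, 3, 8, 0]
D(2):
  [0, 11, 7, ∞, 31]
  [∞, 0, 5, ∞, 20]
  [20, 31, 0, 3, 3]
  [-3, 8, 4, 0, 16]
  [0, 11, 3, 8, 0]
D(3):
  [0, 11, 7, 10, 10]
  [25, 0, 5, 8, 8]
  [20, 31, 0, 3, 3]
  [-3, 8, 4, 0, 7]
  [0, 11, 3, 6, 0]
D(4):
  [0, 11, 7, 10, 10]
  [5, 0, 5, 8, 8]
  [0, 11, 0, 3, 3]
  [-3, 8, 4, 0, 7]
  [0, 11, 3, 6, 0]
D(5):
  [0, 11, 7, 10, 10]
  [5, 0, 5, 8, 8]
  [0, 11, 0, 3, 3]
  [-3, 8, 4, 0, 7]
  [0, 11, 3, 6, 0]
Answer: T*[4][2] = 3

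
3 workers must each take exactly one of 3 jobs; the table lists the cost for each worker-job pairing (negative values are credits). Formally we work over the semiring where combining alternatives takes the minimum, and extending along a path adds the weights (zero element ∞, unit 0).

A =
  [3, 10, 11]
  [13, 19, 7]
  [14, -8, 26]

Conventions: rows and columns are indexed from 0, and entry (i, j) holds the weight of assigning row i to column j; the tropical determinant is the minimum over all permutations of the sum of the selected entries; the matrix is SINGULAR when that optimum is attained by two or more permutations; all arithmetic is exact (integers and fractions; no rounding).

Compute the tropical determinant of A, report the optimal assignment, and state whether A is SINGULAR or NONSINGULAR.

σ = (0, 1, 2): 3 + 19 + 26 = 48
σ = (0, 2, 1): 3 + 7 + (-8) = 2
σ = (1, 0, 2): 10 + 13 + 26 = 49
σ = (1, 2, 0): 10 + 7 + 14 = 31
σ = (2, 0, 1): 11 + 13 + (-8) = 16
σ = (2, 1, 0): 11 + 19 + 14 = 44
Optimal value attained by: σ = (0, 2, 1).
Answer: det⊕(A) = 2; verdict: NONSINGULAR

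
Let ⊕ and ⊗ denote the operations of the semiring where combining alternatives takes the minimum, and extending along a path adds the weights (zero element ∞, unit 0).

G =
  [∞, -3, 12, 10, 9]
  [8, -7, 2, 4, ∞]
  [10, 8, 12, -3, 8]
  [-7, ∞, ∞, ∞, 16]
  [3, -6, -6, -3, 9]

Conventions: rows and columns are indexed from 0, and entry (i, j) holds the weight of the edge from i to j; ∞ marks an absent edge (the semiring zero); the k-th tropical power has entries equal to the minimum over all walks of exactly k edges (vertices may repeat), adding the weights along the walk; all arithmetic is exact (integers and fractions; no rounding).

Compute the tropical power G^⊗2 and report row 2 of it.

G^⊗2:
  [3, -10, -1, 1, 18]
  [-3, -14, -5, -3, 10]
  [-10, 1, 2, 5, 13]
  [19, -10, 5, 3, 2]
  [-10, -13, -4, -9, 2]
Answer: row 2 of G^⊗2 = [-10, 1, 2, 5, 13]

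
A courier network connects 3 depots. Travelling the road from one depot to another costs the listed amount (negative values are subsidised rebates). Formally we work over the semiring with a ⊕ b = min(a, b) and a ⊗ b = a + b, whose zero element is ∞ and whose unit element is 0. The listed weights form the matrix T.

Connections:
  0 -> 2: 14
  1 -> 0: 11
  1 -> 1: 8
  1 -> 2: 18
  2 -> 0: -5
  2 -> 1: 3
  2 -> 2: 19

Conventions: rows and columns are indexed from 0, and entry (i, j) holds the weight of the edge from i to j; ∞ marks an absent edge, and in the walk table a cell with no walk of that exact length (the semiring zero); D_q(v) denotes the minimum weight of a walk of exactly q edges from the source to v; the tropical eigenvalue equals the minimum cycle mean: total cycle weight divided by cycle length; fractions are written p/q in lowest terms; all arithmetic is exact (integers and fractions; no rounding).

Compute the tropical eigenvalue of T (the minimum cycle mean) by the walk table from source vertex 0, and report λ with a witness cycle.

q=0: [0, ∞, ∞]
q=1: [∞, ∞, 14]
q=2: [9, 17, 33]
q=3: [28, 25, 23]
Optimal cycle mean attained by: cycle 0->2->0, total 14 + (-5), length 2.
Answer: λ = 9/2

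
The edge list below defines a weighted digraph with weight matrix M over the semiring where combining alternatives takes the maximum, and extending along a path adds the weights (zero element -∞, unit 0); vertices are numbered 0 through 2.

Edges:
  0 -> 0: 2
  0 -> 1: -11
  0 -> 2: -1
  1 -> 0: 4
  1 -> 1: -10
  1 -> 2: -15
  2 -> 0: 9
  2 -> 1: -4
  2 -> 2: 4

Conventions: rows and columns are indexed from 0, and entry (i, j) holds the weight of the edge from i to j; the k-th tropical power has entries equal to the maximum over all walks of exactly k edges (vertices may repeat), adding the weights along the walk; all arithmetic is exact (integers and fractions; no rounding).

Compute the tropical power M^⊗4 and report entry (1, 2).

M^⊗2:
  [8, -5, 3]
  [6, -7, 3]
  [13, 0, 8]
M^⊗3:
  [12, -1, 7]
  [12, -1, 7]
  [17, 4, 12]
M^⊗4:
  [16, 3, 11]
  [16, 3, 11]
  [21, 8, 16]
Key observation: the optimum is the walk 1->0->2->0->2, with weight 4 + (-1) + 9 + (-1) = 11.
Optimal value attained by: walk 1->0->2->0->2.
Answer: (M^⊗4)[1][2] = 11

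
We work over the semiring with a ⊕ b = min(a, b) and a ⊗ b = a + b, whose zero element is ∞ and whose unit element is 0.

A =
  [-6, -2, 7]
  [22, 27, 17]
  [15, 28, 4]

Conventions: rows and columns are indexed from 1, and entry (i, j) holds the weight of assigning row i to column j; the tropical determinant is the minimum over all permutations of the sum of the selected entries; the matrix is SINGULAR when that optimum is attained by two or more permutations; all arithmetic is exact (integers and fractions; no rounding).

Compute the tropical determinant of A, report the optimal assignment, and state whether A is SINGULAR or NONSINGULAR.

σ = (1, 2, 3): (-6) + 27 + 4 = 25
σ = (1, 3, 2): (-6) + 17 + 28 = 39
σ = (2, 1, 3): (-2) + 22 + 4 = 24
σ = (2, 3, 1): (-2) + 17 + 15 = 30
σ = (3, 1, 2): 7 + 22 + 28 = 57
σ = (3, 2, 1): 7 + 27 + 15 = 49
Optimal value attained by: σ = (2, 1, 3).
Answer: det⊕(A) = 24; verdict: NONSINGULAR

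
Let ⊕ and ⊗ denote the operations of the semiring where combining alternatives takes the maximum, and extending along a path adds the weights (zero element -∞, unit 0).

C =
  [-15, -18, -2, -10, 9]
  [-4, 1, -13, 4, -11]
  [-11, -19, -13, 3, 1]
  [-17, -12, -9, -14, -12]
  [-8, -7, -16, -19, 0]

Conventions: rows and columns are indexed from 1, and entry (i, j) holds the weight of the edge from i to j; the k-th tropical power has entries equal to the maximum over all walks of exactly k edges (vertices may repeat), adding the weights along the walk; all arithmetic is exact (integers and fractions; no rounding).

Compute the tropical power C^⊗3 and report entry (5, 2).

C^⊗2:
  [1, 2, -7, 1, 9]
  [-3, 2, -5, 5, 5]
  [-7, -6, -6, -10, 1]
  [-16, -11, -19, -6, -8]
  [-8, -6, -10, -3, 1]
C^⊗3:
  [1, 3, -1, 6, 10]
  [-2, 3, -4, 6, 6]
  [-7, -5, -9, -2, 2]
  [-15, -10, -15, -7, -7]
  [-7, -5, -10, -2, 1]
Key observation: the optimum is the walk 5->2->2->2, with weight (-7) + 1 + 1 = -5.
Optimal value attained by: walk 5->2->2->2.
Answer: (C^⊗3)[5][2] = -5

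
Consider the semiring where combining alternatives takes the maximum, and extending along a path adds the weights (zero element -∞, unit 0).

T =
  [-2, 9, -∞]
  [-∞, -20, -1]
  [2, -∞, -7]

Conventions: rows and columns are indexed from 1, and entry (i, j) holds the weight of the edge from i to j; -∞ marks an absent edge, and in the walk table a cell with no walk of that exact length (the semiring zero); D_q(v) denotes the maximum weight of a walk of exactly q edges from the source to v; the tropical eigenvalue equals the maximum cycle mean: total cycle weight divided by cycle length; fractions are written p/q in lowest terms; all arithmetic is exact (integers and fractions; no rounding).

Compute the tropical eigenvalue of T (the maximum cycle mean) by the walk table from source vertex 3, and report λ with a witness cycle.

q=0: [-∞, -∞, 0]
q=1: [2, -∞, -7]
q=2: [0, 11, -14]
q=3: [-2, 9, 10]
Optimal cycle mean attained by: cycle 1->2->3->1, total 9 + (-1) + 2, length 3.
Answer: λ = 10/3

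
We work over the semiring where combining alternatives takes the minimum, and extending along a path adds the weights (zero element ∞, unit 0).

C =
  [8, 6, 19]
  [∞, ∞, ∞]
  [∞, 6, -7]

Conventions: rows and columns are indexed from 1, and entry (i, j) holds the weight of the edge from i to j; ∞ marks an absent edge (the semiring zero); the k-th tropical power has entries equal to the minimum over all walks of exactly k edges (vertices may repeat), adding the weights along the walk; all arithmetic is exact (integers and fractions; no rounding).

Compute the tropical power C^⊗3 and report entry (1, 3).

C^⊗2:
  [16, 14, 12]
  [∞, ∞, ∞]
  [∞, -1, -14]
C^⊗3:
  [24, 18, 5]
  [∞, ∞, ∞]
  [∞, -8, -21]
Key observation: the optimum is the walk 1->3->3->3, with weight 19 + (-7) + (-7) = 5.
Optimal value attained by: walk 1->3->3->3.
Answer: (C^⊗3)[1][3] = 5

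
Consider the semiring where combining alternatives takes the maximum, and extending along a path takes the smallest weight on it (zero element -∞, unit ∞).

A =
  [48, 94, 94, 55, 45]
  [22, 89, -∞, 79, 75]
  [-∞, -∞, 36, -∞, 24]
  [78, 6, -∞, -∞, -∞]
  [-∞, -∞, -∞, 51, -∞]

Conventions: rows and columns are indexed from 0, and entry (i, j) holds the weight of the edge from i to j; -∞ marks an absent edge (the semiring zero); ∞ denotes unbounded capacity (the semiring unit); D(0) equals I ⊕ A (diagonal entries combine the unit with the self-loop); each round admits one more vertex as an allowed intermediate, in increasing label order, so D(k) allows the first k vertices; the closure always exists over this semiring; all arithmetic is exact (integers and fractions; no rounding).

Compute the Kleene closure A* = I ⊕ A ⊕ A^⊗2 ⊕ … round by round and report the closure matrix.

D(0):
  [∞, 94, 94, 55, 45]
  [22, ∞, -∞, 79, 75]
  [-∞, -∞, ∞, -∞, 24]
  [78, 6, -∞, ∞, -∞]
  [-∞, -∞, -∞, 51, ∞]
D(1):
  [∞, 94, 94, 55, 45]
  [22, ∞, 22, 79, 75]
  [-∞, -∞, ∞, -∞, 24]
  [78, 78, 78, ∞, 45]
  [-∞, -∞, -∞, 51, ∞]
D(2):
  [∞, 94, 94, 79, 75]
  [22, ∞, 22, 79, 75]
  [-∞, -∞, ∞, -∞, 24]
  [78, 78, 78, ∞, 75]
  [-∞, -∞, -∞, 51, ∞]
D(3):
  [∞, 94, 94, 79, 75]
  [22, ∞, 22, 79, 75]
  [-∞, -∞, ∞, -∞, 24]
  [78, 78, 78, ∞, 75]
  [-∞, -∞, -∞, 51, ∞]
D(4):
  [∞, 94, 94, 79, 75]
  [78, ∞, 78, 79, 75]
  [-∞, -∞, ∞, -∞, 24]
  [78, 78, 78, ∞, 75]
  [51, 51, 51, 51, ∞]
D(5):
  [∞, 94, 94, 79, 75]
  [78, ∞, 78, 79, 75]
  [24, 24, ∞, 24, 24]
  [78, 78, 78, ∞, 75]
  [51, 51, 51, 51, ∞]
Answer: A* = [[∞, 94, 94, 79, 75], [78, ∞, 78, 79, 75], [24, 24, ∞, 24, 24], [78, 78, 78, ∞, 75], [51, 51, 51, 51, ∞]]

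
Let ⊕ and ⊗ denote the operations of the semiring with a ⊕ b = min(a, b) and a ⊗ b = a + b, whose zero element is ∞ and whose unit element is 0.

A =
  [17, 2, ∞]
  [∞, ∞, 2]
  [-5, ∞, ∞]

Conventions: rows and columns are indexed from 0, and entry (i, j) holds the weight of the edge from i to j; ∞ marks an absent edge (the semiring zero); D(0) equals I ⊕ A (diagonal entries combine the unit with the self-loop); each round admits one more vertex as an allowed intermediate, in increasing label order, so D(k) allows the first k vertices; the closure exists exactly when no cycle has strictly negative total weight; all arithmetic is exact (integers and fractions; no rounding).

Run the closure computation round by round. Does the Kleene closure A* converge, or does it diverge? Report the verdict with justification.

D(0):
  [0, 2, ∞]
  [∞, 0, 2]
  [-5, ∞, 0]
D(1):
  [0, 2, ∞]
  [∞, 0, 2]
  [-5, -3, 0]
Detection: at round 2, diagonal entry (2, 2) turns strictly negative.
Key observation: the cycle 2->0->1->2 has total weight (-5) + 2 + 2, which is strictly negative.
Answer: DIVERGES — negative cycle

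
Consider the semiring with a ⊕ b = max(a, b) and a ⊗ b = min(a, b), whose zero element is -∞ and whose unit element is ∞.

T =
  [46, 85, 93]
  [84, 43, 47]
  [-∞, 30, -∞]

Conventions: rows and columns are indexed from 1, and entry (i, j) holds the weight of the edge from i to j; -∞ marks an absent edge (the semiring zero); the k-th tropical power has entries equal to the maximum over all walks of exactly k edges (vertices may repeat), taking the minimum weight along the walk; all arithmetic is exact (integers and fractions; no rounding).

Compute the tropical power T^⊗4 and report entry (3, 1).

T^⊗2:
  [84, 46, 47]
  [46, 84, 84]
  [30, 30, 30]
T^⊗3:
  [46, 84, 84]
  [84, 46, 47]
  [30, 30, 30]
T^⊗4:
  [84, 46, 47]
  [46, 84, 84]
  [30, 30, 30]
Key observation: the optimum is the walk 3->2->1->2->1, with weight 30 min 84 min 85 min 84 = 30.
Optimal value attained by: walk 3->2->1->2->1.
Answer: (T^⊗4)[3][1] = 30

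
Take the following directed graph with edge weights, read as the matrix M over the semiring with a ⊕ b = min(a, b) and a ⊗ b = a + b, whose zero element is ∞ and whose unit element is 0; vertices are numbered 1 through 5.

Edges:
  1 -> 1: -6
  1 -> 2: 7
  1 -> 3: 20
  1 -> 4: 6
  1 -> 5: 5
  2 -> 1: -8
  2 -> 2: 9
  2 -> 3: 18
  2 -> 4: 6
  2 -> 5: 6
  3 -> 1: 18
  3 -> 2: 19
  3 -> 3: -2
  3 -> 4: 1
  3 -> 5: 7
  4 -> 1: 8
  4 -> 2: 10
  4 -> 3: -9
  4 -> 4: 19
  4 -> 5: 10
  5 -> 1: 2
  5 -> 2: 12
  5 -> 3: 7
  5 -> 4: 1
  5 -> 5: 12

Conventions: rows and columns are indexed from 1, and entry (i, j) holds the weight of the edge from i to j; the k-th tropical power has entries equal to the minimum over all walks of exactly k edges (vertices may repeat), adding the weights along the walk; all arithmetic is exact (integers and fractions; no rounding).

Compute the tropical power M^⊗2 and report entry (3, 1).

M^⊗2:
  [-12, 1, -3, 0, -1]
  [-14, -1, -3, -2, -3]
  [9, 11, -8, -1, 5]
  [2, 10, -11, -8, -2]
  [-4, 9, -8, 8, 7]
Key observation: the optimum is the walk 3->4->1, with weight 1 + 8 = 9.
Optimal value attained by: walk 3->4->1.
Answer: (M^⊗2)[3][1] = 9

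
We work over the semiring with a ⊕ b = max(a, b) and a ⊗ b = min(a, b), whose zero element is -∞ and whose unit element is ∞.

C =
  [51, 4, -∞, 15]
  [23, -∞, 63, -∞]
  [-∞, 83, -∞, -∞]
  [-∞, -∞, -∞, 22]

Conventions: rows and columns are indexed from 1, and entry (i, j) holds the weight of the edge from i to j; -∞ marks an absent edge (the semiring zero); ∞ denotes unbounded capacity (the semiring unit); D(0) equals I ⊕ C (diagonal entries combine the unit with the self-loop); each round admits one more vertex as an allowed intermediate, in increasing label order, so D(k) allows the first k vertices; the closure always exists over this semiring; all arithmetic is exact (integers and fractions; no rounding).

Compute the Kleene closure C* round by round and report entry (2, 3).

D(0):
  [∞, 4, -∞, 15]
  [23, ∞, 63, -∞]
  [-∞, 83, ∞, -∞]
  [-∞, -∞, -∞, ∞]
D(1):
  [∞, 4, -∞, 15]
  [23, ∞, 63, 15]
  [-∞, 83, ∞, -∞]
  [-∞, -∞, -∞, ∞]
D(2):
  [∞, 4, 4, 15]
  [23, ∞, 63, 15]
  [23, 83, ∞, 15]
  [-∞, -∞, -∞, ∞]
D(3):
  [∞, 4, 4, 15]
  [23, ∞, 63, 15]
  [23, 83, ∞, 15]
  [-∞, -∞, -∞, ∞]
D(4):
  [∞, 4, 4, 15]
  [23, ∞, 63, 15]
  [23, 83, ∞, 15]
  [-∞, -∞, -∞, ∞]
Answer: C*[2][3] = 63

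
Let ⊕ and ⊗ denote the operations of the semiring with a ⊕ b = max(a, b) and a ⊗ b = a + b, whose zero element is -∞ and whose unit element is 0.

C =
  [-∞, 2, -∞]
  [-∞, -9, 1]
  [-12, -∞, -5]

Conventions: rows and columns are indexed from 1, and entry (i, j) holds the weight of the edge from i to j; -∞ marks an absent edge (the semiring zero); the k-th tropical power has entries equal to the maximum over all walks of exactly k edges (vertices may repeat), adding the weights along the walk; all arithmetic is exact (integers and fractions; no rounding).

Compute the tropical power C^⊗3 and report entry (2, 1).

C^⊗2:
  [-∞, -7, 3]
  [-11, -18, -4]
  [-17, -10, -10]
C^⊗3:
  [-9, -16, -2]
  [-16, -9, -9]
  [-22, -15, -9]
Key observation: the optimum is the walk 2->3->3->1, with weight 1 + (-5) + (-12) = -16.
Optimal value attained by: walk 2->3->3->1.
Answer: (C^⊗3)[2][1] = -16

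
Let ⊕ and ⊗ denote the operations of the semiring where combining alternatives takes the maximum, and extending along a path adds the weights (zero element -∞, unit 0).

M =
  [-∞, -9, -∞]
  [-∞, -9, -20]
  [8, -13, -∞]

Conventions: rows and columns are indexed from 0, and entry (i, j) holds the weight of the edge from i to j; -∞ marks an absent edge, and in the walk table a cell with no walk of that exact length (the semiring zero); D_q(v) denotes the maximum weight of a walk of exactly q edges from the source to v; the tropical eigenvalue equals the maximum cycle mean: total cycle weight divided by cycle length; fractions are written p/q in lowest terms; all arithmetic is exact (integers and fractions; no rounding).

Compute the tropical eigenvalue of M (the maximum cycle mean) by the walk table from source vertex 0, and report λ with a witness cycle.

q=0: [0, -∞, -∞]
q=1: [-∞, -9, -∞]
q=2: [-∞, -18, -29]
q=3: [-21, -27, -38]
Optimal cycle mean attained by: cycle 0->1->2->0, total (-9) + (-20) + 8, length 3.
Answer: λ = -7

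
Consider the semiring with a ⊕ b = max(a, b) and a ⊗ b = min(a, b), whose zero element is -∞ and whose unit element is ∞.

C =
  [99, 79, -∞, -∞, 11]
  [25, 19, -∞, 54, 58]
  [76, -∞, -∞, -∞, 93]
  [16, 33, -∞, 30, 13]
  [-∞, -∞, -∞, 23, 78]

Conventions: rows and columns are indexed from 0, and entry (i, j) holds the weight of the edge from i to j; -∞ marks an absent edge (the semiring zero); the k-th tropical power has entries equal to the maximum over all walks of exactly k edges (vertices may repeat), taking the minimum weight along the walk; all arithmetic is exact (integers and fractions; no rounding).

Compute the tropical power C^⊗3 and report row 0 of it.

C^⊗2:
  [99, 79, -∞, 54, 58]
  [25, 33, -∞, 30, 58]
  [76, 76, -∞, 23, 78]
  [25, 30, -∞, 33, 33]
  [16, 23, -∞, 23, 78]
C^⊗3:
  [99, 79, -∞, 54, 58]
  [25, 30, -∞, 33, 58]
  [76, 76, -∞, 54, 78]
  [25, 33, -∞, 30, 33]
  [23, 23, -∞, 23, 78]
Answer: row 0 of C^⊗3 = [99, 79, -∞, 54, 58]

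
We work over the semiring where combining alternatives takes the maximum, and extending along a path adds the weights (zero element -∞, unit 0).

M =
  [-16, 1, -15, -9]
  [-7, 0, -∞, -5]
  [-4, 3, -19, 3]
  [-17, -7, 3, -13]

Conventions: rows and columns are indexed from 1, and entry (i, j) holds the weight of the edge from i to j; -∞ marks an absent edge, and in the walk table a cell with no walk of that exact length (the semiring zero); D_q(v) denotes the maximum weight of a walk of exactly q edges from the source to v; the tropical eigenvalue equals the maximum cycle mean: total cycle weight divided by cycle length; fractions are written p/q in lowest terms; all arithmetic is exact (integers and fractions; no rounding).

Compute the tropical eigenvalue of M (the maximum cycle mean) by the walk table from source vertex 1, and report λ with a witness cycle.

q=0: [0, -∞, -∞, -∞]
q=1: [-16, 1, -15, -9]
q=2: [-6, 1, -6, -4]
q=3: [-6, 1, -1, -3]
q=4: [-5, 2, 0, 2]
Optimal cycle mean attained by: cycle 3->4->3, total 3 + 3, length 2.
Answer: λ = 3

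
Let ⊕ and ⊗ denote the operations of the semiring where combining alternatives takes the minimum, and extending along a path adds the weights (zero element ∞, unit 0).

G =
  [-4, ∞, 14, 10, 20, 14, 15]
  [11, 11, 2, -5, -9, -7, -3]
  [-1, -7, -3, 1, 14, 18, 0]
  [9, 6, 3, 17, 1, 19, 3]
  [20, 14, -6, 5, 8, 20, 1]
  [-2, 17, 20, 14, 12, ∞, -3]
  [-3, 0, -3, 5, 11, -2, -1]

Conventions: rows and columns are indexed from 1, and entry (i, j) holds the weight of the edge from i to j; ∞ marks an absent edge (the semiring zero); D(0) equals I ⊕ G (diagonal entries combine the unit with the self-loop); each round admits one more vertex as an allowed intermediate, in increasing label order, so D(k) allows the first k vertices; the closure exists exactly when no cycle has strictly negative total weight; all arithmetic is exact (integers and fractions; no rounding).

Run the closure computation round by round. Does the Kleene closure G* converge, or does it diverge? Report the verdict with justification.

Detection: at round 0, diagonal entry (1, 1) turns strictly negative.
Key observation: the cycle 1->1 has total weight (-4), which is strictly negative.
Answer: DIVERGES — negative cycle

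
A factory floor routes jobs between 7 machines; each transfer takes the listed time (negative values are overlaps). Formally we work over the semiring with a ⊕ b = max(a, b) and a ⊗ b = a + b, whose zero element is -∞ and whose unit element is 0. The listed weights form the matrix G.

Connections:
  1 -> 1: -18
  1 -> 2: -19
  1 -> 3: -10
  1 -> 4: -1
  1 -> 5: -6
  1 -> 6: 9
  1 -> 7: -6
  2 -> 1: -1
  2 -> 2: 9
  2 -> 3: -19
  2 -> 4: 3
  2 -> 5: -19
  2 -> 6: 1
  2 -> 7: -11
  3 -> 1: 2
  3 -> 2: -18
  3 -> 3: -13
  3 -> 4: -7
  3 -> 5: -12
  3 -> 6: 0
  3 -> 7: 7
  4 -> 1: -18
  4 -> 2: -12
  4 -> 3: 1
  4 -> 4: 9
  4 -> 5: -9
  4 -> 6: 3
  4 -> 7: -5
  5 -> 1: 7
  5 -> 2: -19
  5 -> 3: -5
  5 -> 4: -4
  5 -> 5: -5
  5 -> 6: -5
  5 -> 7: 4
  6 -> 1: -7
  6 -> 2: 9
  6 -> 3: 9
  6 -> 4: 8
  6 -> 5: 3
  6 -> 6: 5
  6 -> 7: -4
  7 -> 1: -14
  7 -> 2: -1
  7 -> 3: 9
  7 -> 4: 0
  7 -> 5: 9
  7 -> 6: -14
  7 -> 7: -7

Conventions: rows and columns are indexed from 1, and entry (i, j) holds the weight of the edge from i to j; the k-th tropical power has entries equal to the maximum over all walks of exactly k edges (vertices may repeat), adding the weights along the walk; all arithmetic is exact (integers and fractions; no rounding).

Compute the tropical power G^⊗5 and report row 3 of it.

G^⊗2:
  [2, 18, 18, 17, 12, 14, 5]
  [8, 18, 10, 12, 4, 10, -2]
  [-5, 9, 16, 8, 16, 11, 0]
  [3, 12, 12, 18, 6, 12, 8]
  [2, 4, 13, 6, 13, 16, 2]
  [11, 18, 14, 17, 8, 11, 16]
  [16, 8, 4, 9, 4, 9, 16]
G^⊗3:
  [20, 27, 23, 26, 17, 20, 25]
  [17, 27, 19, 21, 13, 19, 17]
  [23, 20, 20, 19, 14, 16, 23]
  [14, 21, 21, 27, 17, 21, 19]
  [20, 25, 25, 24, 19, 21, 20]
  [17, 27, 25, 26, 25, 20, 21]
  [11, 18, 25, 18, 25, 25, 11]
G^⊗4:
  [26, 36, 34, 35, 34, 29, 30]
  [26, 36, 28, 30, 26, 28, 26]
  [22, 29, 32, 28, 32, 32, 27]
  [24, 30, 30, 36, 28, 30, 28]
  [27, 34, 30, 33, 29, 29, 32]
  [32, 36, 30, 35, 30, 29, 32]
  [32, 34, 34, 33, 28, 30, 32]
G^⊗5:
  [41, 45, 39, 44, 39, 38, 41]
  [35, 45, 37, 39, 35, 37, 35]
  [39, 41, 41, 40, 36, 37, 39]
  [35, 39, 39, 45, 37, 39, 37]
  [36, 43, 41, 42, 41, 36, 37]
  [37, 45, 41, 44, 41, 41, 37]
  [36, 43, 41, 42, 41, 41, 41]
Answer: row 3 of G^⊗5 = [39, 41, 41, 40, 36, 37, 39]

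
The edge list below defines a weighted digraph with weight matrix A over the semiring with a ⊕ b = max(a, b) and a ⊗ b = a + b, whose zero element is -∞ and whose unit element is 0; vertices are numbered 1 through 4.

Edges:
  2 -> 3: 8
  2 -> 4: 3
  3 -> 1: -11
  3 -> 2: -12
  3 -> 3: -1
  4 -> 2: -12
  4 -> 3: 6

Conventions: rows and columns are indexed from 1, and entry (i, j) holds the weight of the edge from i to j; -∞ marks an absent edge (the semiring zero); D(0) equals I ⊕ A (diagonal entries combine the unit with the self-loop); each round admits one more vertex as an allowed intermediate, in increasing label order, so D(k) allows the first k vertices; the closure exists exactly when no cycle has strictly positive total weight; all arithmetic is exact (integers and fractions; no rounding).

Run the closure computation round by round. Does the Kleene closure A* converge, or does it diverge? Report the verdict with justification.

D(0):
  [0, -∞, -∞, -∞]
  [-∞, 0, 8, 3]
  [-11, -12, 0, -∞]
  [-∞, -12, 6, 0]
D(1):
  [0, -∞, -∞, -∞]
  [-∞, 0, 8, 3]
  [-11, -12, 0, -∞]
  [-∞, -12, 6, 0]
D(2):
  [0, -∞, -∞, -∞]
  [-∞, 0, 8, 3]
  [-11, -12, 0, -9]
  [-∞, -12, 6, 0]
D(3):
  [0, -∞, -∞, -∞]
  [-3, 0, 8, 3]
  [-11, -12, 0, -9]
  [-5, -6, 6, 0]
D(4):
  [0, -∞, -∞, -∞]
  [-2, 0, 9, 3]
  [-11, -12, 0, -9]
  [-5, -6, 6, 0]
Key observation: every diagonal entry stays at the unit through all rounds, so no improving cycle exists.
Answer: CONVERGES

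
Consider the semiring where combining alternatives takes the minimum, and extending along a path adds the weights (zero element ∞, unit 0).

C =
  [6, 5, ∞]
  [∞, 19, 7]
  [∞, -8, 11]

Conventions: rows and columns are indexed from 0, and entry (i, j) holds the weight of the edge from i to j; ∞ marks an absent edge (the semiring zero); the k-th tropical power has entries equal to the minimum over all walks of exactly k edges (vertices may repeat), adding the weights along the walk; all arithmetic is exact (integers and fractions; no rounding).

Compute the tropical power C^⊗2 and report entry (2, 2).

C^⊗2:
  [12, 11, 12]
  [∞, -1, 18]
  [∞, 3, -1]
Key observation: the optimum is the walk 2->1->2, with weight (-8) + 7 = -1.
Optimal value attained by: walk 2->1->2.
Answer: (C^⊗2)[2][2] = -1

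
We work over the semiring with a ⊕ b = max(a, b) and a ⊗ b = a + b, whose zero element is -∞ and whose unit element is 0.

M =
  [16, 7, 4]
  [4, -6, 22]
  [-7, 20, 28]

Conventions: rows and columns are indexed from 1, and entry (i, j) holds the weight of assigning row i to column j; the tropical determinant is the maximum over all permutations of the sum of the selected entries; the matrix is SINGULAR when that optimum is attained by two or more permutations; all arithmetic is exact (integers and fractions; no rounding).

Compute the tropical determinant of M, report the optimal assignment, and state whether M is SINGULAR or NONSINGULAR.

σ = (1, 2, 3): 16 + (-6) + 28 = 38
σ = (1, 3, 2): 16 + 22 + 20 = 58
σ = (2, 1, 3): 7 + 4 + 28 = 39
σ = (2, 3, 1): 7 + 22 + (-7) = 22
σ = (3, 1, 2): 4 + 4 + 20 = 28
σ = (3, 2, 1): 4 + (-6) + (-7) = -9
Optimal value attained by: σ = (1, 3, 2).
Answer: det⊕(M) = 58; verdict: NONSINGULAR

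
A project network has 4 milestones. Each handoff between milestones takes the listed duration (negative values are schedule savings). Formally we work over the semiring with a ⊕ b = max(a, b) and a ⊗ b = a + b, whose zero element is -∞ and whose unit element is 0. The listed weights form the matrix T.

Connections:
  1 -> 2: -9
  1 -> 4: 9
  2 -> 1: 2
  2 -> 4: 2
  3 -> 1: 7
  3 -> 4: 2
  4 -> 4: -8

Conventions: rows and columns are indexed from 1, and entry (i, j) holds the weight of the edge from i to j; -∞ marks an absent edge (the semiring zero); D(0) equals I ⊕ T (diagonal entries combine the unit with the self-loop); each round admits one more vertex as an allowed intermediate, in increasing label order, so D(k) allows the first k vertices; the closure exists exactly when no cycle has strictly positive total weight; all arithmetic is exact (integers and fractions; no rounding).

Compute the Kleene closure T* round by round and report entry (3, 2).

D(0):
  [0, -9, -∞, 9]
  [2, 0, -∞, 2]
  [7, -∞, 0, 2]
  [-∞, -∞, -∞, 0]
D(1):
  [0, -9, -∞, 9]
  [2, 0, -∞, 11]
  [7, -2, 0, 16]
  [-∞, -∞, -∞, 0]
D(2):
  [0, -9, -∞, 9]
  [2, 0, -∞, 11]
  [7, -2, 0, 16]
  [-∞, -∞, -∞, 0]
D(3):
  [0, -9, -∞, 9]
  [2, 0, -∞, 11]
  [7, -2, 0, 16]
  [-∞, -∞, -∞, 0]
D(4):
  [0, -9, -∞, 9]
  [2, 0, -∞, 11]
  [7, -2, 0, 16]
  [-∞, -∞, -∞, 0]
Answer: T*[3][2] = -2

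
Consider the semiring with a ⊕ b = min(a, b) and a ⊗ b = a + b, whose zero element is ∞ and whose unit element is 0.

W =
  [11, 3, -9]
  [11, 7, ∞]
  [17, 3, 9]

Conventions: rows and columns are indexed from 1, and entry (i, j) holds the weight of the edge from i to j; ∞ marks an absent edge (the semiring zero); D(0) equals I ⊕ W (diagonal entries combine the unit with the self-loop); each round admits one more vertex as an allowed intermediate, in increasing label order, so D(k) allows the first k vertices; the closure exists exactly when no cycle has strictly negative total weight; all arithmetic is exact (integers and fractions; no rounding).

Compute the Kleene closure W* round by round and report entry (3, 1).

D(0):
  [0, 3, -9]
  [11, 0, ∞]
  [17, 3, 0]
D(1):
  [0, 3, -9]
  [11, 0, 2]
  [17, 3, 0]
D(2):
  [0, 3, -9]
  [11, 0, 2]
  [14, 3, 0]
D(3):
  [0, -6, -9]
  [11, 0, 2]
  [14, 3, 0]
Answer: W*[3][1] = 14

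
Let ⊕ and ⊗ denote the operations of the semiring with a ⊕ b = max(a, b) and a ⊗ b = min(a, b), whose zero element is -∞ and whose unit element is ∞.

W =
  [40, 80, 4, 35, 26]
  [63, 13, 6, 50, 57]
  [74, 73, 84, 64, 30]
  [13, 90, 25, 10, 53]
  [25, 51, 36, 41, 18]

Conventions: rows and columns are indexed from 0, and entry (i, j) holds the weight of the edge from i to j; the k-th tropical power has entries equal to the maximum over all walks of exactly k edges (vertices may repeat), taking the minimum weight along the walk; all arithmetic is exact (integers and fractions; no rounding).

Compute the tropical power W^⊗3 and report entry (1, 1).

W^⊗2:
  [63, 40, 26, 50, 57]
  [40, 63, 36, 41, 50]
  [74, 74, 84, 64, 57]
  [63, 51, 36, 50, 57]
  [51, 41, 36, 50, 51]
W^⊗3:
  [40, 63, 36, 41, 50]
  [63, 50, 36, 50, 57]
  [74, 74, 84, 64, 57]
  [51, 63, 36, 50, 51]
  [41, 51, 36, 41, 50]
Key observation: the optimum is the walk 1->3->4->1, with weight 50 min 53 min 51 = 50.
Optimal value attained by: walk 1->3->4->1.
Answer: (W^⊗3)[1][1] = 50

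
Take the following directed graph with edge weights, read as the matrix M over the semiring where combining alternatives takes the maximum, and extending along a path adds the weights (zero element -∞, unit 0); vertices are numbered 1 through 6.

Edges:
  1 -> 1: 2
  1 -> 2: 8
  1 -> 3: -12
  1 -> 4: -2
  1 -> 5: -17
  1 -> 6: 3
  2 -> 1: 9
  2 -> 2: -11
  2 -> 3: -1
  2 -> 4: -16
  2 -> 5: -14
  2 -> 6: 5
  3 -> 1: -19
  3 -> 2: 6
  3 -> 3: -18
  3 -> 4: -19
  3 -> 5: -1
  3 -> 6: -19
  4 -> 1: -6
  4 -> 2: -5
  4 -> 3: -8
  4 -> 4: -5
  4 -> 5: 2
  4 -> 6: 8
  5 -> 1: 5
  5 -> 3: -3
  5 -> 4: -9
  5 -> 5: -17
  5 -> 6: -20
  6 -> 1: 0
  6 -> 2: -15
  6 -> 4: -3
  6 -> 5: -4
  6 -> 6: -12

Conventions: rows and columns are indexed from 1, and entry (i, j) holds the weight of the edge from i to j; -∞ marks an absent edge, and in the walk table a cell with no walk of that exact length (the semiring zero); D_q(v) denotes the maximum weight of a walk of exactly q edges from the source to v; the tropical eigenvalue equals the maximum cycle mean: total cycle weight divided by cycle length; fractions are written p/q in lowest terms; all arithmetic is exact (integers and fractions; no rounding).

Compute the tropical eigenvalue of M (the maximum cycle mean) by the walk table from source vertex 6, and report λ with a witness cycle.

q=0: [-∞, -∞, -∞, -∞, -∞, 0]
q=1: [0, -15, -∞, -3, -4, -12]
q=2: [2, 8, -7, -2, -1, 5]
q=3: [17, 10, 7, 2, 1, 13]
q=4: [19, 25, 9, 15, 9, 20]
q=5: [34, 27, 24, 17, 17, 30]
q=6: [36, 42, 26, 32, 26, 37]
Optimal cycle mean attained by: cycle 1->2->1, total 8 + 9, length 2.
Answer: λ = 17/2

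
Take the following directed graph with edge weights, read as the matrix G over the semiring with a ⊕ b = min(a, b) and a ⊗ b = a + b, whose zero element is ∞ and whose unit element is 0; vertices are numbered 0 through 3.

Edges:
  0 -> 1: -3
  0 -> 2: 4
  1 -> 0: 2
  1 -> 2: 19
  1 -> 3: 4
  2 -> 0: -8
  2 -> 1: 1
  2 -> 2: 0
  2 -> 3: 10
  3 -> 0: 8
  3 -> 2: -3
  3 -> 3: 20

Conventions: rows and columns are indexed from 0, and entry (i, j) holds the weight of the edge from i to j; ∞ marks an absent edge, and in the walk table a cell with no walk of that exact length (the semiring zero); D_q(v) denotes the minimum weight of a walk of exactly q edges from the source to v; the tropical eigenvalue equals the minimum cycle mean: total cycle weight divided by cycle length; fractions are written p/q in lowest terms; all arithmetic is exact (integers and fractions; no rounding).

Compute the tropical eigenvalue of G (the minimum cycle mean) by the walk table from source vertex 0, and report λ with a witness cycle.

q=0: [0, ∞, ∞, ∞]
q=1: [∞, -3, 4, ∞]
q=2: [-4, 5, 4, 1]
q=3: [-4, -7, -2, 9]
q=4: [-10, -7, -2, -3]
Optimal cycle mean attained by: cycle 0->1->3->2->0, total (-3) + 4 + (-3) + (-8), length 4.
Answer: λ = -5/2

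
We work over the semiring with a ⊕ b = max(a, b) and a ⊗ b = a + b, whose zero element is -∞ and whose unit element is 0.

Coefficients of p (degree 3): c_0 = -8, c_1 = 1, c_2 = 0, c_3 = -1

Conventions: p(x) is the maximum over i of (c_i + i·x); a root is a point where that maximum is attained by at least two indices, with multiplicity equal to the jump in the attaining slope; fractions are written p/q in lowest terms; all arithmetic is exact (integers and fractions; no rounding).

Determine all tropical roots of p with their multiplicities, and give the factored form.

hull edge (i=0, c=-8) to (i=1, c=1): slope 9, span 1
hull edge (i=1, c=1) to (i=3, c=-1): slope -1, span 2
Factored form: p(x) = -1 ⊗ (x ⊕ (-9)) ⊗ (x ⊕ 1) ⊗ (x ⊕ 1)
Answer: roots = -9 (mult 1), 1 (mult 2)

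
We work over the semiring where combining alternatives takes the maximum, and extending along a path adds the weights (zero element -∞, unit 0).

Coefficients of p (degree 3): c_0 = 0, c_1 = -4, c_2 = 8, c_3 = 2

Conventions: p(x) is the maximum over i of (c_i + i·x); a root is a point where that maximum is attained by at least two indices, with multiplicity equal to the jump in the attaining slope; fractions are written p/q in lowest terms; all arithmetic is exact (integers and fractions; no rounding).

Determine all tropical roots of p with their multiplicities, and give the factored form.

hull edge (i=0, c=0) to (i=2, c=8): slope 4, span 2
hull edge (i=2, c=8) to (i=3, c=2): slope -6, span 1
Factored form: p(x) = 2 ⊗ (x ⊕ (-4)) ⊗ (x ⊕ (-4)) ⊗ (x ⊕ 6)
Answer: roots = -4 (mult 2), 6 (mult 1)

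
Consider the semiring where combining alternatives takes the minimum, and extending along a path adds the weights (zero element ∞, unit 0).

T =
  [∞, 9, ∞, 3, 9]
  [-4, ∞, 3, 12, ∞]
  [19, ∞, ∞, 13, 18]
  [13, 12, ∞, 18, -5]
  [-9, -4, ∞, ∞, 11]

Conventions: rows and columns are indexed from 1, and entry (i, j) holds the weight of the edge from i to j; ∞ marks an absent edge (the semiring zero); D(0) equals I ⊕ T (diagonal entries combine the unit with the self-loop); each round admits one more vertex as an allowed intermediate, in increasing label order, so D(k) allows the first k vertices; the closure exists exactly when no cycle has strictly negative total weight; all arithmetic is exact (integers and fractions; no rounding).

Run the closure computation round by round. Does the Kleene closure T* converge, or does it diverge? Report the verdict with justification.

D(0):
  [0, 9, ∞, 3, 9]
  [-4, 0, 3, 12, ∞]
  [19, ∞, 0, 13, 18]
  [13, 12, ∞, 0, -5]
  [-9, -4, ∞, ∞, 0]
D(1):
  [0, 9, ∞, 3, 9]
  [-4, 0, 3, -1, 5]
  [19, 28, 0, 13, 18]
  [13, 12, ∞, 0, -5]
  [-9, -4, ∞, -6, 0]
D(2):
  [0, 9, 12, 3, 9]
  [-4, 0, 3, -1, 5]
  [19, 28, 0, 13, 18]
  [8, 12, 15, 0, -5]
  [-9, -4, -1, -6, 0]
D(3):
  [0, 9, 12, 3, 9]
  [-4, 0, 3, -1, 5]
  [19, 28, 0, 13, 18]
  [8, 12, 15, 0, -5]
  [-9, -4, -1, -6, 0]
Detection: at round 4, diagonal entry (5, 5) turns strictly negative.
Key observation: the cycle 5->1->4->5 has total weight (-9) + 3 + (-5), which is strictly negative.
Answer: DIVERGES — negative cycle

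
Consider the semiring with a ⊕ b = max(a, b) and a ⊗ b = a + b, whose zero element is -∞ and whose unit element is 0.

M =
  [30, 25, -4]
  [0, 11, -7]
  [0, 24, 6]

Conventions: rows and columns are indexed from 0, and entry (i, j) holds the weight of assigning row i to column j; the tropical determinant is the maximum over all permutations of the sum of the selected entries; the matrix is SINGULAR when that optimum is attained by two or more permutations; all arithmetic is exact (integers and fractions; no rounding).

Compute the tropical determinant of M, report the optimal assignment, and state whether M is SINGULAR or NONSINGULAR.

σ = (0, 1, 2): 30 + 11 + 6 = 47
σ = (0, 2, 1): 30 + (-7) + 24 = 47
σ = (1, 0, 2): 25 + 0 + 6 = 31
σ = (1, 2, 0): 25 + (-7) + 0 = 18
σ = (2, 0, 1): (-4) + 0 + 24 = 20
σ = (2, 1, 0): (-4) + 11 + 0 = 7
Optimal value attained by: σ = (0, 1, 2).
Answer: det⊕(M) = 47; verdict: SINGULAR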